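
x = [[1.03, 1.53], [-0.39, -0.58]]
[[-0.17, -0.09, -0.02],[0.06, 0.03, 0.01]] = x @ [[0.22, 0.18, -0.06], [-0.26, -0.18, 0.03]]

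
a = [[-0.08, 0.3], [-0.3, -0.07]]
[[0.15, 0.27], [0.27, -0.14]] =a@ [[-0.97, 0.23], [0.23, 0.97]]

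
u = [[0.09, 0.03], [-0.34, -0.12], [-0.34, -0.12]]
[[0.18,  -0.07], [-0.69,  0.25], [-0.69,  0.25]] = u@[[1.11, -0.96], [2.6, 0.65]]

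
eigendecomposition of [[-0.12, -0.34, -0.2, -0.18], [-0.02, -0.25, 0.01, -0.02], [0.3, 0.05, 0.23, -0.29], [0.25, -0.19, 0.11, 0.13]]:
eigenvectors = [[(-0.11+0.55j), -0.11-0.55j, (-0.42+0j), (0.67+0j)],[(-0.01-0.01j), (-0.01+0.01j), (0.05+0j), (0.59+0j)],[0.71+0.00j, 0.71-0.00j, (0.85+0j), (-0.46+0j)],[0.35-0.25j, (0.35+0.25j), -0.32+0.00j, (-0.01+0j)]]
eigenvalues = [(0.04+0.33j), (0.04-0.33j), (0.19+0j), (-0.28+0j)]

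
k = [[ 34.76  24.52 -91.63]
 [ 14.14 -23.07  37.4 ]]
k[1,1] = -23.07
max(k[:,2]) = 37.4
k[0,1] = 24.52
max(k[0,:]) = 34.76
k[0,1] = 24.52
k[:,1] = [24.52, -23.07]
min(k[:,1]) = -23.07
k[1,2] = 37.4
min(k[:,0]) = 14.14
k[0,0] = 34.76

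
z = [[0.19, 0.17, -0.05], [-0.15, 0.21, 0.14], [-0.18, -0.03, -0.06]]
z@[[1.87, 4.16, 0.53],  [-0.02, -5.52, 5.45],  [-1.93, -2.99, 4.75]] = [[0.45, 0.0, 0.79], [-0.55, -2.2, 1.73], [-0.22, -0.40, -0.54]]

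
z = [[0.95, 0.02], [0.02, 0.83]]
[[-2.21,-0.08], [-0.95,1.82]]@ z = [[-2.1, -0.11], [-0.87, 1.49]]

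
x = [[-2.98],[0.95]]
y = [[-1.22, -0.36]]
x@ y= [[3.64, 1.07], [-1.16, -0.34]]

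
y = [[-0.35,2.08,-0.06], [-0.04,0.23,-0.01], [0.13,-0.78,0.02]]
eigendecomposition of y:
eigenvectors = [[0.93, -0.91, 0.95],[0.1, -0.14, 0.15],[-0.35, 0.39, -0.28]]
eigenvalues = [-0.1, 0.0, -0.01]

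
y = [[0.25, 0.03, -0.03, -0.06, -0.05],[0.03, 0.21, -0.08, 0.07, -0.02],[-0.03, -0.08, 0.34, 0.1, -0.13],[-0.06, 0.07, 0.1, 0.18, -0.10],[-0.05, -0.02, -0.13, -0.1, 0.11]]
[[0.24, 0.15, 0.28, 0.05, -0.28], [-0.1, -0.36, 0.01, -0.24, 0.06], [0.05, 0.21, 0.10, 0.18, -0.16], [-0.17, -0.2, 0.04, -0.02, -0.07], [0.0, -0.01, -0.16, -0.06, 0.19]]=y @ [[1.36, 1.09, 0.97, 0.19, -0.84],[-0.24, -1.52, -0.35, -1.31, 0.82],[0.77, 0.73, -0.19, -0.08, 0.4],[-0.01, 0.01, 0.17, 0.06, -0.2],[1.49, 1.0, -1.14, -0.76, 1.82]]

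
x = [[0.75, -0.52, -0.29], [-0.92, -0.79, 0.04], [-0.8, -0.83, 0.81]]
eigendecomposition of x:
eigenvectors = [[0.31, 0.70, 0.52],[0.82, -0.33, -0.31],[0.48, -0.64, 0.80]]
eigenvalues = [-1.11, 1.26, 0.62]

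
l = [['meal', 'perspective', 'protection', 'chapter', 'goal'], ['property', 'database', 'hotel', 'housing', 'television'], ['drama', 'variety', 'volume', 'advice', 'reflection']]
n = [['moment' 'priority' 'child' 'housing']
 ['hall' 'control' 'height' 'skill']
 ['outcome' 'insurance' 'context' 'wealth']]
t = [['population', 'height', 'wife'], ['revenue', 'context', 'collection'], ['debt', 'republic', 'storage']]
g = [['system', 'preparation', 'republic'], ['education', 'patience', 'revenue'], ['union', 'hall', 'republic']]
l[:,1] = ['perspective', 'database', 'variety']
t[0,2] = 'wife'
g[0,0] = 'system'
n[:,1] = ['priority', 'control', 'insurance']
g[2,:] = ['union', 'hall', 'republic']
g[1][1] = 'patience'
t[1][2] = 'collection'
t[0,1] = 'height'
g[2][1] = 'hall'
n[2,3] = 'wealth'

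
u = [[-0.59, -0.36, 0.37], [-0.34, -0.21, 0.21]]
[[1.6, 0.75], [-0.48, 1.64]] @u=[[-1.20, -0.73, 0.75], [-0.27, -0.17, 0.17]]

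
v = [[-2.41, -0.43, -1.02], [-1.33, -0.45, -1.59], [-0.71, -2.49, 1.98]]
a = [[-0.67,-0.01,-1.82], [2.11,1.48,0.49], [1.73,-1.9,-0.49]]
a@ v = [[2.92,  4.82,  -2.90], [-7.40,  -2.79,  -3.54], [-1.29,  1.33,  0.29]]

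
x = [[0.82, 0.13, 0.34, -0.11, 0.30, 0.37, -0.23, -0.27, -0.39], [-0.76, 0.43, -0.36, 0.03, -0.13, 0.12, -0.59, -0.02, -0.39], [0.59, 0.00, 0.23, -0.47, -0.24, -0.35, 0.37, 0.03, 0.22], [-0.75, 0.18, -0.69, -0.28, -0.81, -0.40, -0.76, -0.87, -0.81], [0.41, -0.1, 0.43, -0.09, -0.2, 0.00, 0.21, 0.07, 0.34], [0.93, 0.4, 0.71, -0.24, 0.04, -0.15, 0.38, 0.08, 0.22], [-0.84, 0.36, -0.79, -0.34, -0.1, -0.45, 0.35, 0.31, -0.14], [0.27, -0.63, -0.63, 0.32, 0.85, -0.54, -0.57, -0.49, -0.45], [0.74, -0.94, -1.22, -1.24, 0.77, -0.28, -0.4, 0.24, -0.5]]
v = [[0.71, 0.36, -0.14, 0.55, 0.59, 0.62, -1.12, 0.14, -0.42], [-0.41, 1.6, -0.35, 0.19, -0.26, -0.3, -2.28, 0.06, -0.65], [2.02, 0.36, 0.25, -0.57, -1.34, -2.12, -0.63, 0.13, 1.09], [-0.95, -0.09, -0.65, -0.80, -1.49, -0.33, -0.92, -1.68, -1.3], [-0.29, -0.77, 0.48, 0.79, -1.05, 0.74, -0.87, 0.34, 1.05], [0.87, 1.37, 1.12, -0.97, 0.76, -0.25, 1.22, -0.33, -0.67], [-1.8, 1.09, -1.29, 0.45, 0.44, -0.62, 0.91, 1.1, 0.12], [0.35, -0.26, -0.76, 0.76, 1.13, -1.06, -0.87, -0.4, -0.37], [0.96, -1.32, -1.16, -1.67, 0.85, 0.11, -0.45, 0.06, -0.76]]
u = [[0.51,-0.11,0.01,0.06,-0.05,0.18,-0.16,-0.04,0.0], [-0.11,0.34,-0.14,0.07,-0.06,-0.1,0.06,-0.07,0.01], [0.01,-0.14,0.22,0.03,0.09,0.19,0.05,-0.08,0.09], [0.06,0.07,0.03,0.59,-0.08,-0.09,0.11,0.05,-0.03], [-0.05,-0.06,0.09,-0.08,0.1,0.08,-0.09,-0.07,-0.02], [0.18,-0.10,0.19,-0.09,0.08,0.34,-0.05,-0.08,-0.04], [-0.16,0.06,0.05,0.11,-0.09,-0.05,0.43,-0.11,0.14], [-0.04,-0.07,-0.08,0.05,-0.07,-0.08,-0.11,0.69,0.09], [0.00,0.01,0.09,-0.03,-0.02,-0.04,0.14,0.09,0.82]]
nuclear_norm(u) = 4.04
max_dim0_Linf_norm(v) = 2.28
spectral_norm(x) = 2.85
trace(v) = 0.21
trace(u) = 4.04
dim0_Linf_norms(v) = [2.02, 1.6, 1.29, 1.67, 1.49, 2.12, 2.28, 1.68, 1.3]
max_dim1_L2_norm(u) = 0.84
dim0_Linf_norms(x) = [0.93, 0.94, 1.22, 1.24, 0.85, 0.54, 0.76, 0.87, 0.81]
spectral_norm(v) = 3.94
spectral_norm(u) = 0.93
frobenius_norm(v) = 8.29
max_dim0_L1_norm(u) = 1.28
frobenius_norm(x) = 4.52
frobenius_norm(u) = 1.67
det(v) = -1.59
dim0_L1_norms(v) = [8.36, 7.22, 6.2, 6.75, 7.91, 6.15, 9.27, 4.24, 6.43]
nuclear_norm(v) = 21.76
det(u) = 0.00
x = u @ v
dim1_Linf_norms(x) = [0.82, 0.76, 0.59, 0.87, 0.43, 0.93, 0.84, 0.85, 1.24]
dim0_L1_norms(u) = [1.12, 0.96, 0.9, 1.11, 0.64, 1.15, 1.2, 1.28, 1.24]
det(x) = 0.00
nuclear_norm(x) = 10.30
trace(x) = 0.21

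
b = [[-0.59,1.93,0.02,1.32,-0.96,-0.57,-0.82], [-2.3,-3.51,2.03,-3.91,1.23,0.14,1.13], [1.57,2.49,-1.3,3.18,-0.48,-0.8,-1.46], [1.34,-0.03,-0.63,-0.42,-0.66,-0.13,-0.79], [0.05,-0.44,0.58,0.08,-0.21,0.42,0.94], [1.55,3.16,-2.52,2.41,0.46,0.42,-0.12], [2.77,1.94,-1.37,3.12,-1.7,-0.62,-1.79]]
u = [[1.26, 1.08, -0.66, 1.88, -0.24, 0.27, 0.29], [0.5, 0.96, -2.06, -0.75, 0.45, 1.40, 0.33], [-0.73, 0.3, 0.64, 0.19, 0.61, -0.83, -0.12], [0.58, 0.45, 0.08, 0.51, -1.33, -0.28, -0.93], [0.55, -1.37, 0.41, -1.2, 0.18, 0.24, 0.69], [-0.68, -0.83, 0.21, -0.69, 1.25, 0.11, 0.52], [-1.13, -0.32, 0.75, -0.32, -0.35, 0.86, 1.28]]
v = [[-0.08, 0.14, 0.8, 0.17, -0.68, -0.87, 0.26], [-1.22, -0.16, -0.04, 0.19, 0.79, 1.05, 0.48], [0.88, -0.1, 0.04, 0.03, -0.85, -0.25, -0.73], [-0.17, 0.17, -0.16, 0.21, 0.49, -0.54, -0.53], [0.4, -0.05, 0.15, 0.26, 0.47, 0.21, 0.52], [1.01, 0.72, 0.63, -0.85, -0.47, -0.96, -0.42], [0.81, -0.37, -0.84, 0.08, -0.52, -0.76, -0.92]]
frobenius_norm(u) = 5.77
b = v @ u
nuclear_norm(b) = 18.40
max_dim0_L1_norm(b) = 14.44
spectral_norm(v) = 3.22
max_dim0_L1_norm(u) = 5.54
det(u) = -1.95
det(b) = 0.35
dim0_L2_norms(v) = [2.03, 0.86, 1.34, 0.95, 1.66, 1.94, 1.55]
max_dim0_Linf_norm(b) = 3.91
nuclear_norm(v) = 8.40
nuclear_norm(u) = 12.57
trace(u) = 4.94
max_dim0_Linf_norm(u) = 2.06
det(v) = -0.17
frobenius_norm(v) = 4.06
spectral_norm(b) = 10.70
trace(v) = -1.40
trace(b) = -7.40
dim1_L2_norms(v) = [1.41, 1.87, 1.45, 0.97, 0.89, 1.99, 1.79]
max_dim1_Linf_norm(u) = 2.06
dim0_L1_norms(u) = [5.43, 5.31, 4.81, 5.54, 4.41, 3.99, 4.16]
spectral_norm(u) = 3.83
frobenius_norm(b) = 11.43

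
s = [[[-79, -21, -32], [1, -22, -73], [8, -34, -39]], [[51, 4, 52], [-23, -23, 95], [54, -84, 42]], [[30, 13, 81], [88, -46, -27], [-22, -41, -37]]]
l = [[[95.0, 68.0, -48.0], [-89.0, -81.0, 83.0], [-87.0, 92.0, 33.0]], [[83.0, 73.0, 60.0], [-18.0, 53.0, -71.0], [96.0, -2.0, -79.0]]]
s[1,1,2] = 95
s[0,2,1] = -34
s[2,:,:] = [[30, 13, 81], [88, -46, -27], [-22, -41, -37]]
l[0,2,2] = 33.0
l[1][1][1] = 53.0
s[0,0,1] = -21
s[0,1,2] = -73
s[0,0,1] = -21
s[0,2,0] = 8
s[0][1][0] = 1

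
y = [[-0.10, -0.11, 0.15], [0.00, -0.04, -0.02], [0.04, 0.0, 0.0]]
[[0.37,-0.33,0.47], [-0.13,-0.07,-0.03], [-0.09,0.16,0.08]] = y @ [[-2.13, 3.88, 2.09], [2.02, 1.14, -1.11], [2.50, 1.23, 3.69]]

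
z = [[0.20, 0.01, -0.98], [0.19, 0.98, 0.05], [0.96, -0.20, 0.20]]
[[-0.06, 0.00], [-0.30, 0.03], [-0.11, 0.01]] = z @ [[-0.18,0.02], [-0.27,0.03], [0.02,-0.00]]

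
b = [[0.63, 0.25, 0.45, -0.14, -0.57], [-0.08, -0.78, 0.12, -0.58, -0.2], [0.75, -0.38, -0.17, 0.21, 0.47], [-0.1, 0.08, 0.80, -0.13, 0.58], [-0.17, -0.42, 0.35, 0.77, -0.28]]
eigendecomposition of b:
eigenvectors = [[0.64+0.00j, (0.64-0j), (-0.16-0.18j), (-0.16+0.18j), (0.26+0j)],[0.05+0.16j, 0.05-0.16j, 0.58+0.00j, (0.58-0j), 0.52+0.00j],[(0.25-0.36j), 0.25+0.36j, 0.24+0.43j, 0.24-0.43j, (-0.36+0j)],[-0.05-0.44j, (-0.05+0.44j), (0.2-0.5j), 0.20+0.50j, (-0.16+0j)],[(-0.15-0.39j), (-0.15+0.39j), (-0.2+0.17j), (-0.2-0.17j), 0.71+0.00j]]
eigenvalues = [(0.97+0.26j), (0.97-0.26j), (-0.84+0.55j), (-0.84-0.55j), (-1+0j)]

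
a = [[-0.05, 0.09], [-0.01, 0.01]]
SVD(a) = [[-0.99,-0.13], [-0.13,0.99]] @ diag([0.10385164807134503, 0.00385164807134504]) @ [[0.49, -0.87], [-0.87, -0.49]]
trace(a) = -0.04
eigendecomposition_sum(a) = [[893407.18,-2680221.56], [297802.4,-893407.2]] + [[-893407.23,2680221.65], [-297802.41,893407.21]]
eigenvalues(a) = [-0.02, -0.02]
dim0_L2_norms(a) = [0.05, 0.09]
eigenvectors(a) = [[0.95, -0.95], [0.32, -0.32]]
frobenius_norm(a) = 0.10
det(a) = 0.00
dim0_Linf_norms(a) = [0.05, 0.09]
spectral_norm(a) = 0.10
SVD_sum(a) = [[-0.05, 0.09], [-0.01, 0.01]] + [[0.00, 0.00], [-0.00, -0.0]]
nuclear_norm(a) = 0.11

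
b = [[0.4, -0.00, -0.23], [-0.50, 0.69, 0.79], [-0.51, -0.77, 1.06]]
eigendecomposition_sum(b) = [[(0.24-0j), 0.04-0.00j, 0.02+0.00j], [(-0+0j), (-0+0j), (-0+0j)], [(0.15-0j), (0.03-0j), (0.02+0j)]] + [[0.08-0.04j,-0.02-0.14j,-0.13+0.07j],[-0.25+0.32j,0.35+0.53j,(0.4-0.51j)],[(-0.33-0.16j),(-0.4+0.41j),0.52+0.25j]] + [[(0.08+0.04j), (-0.02+0.14j), (-0.13-0.07j)], [(-0.25-0.32j), (0.35-0.53j), (0.4+0.51j)], [(-0.33+0.16j), -0.40-0.41j, (0.52-0.25j)]]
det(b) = 0.37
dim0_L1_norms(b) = [1.41, 1.46, 2.08]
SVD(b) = [[-0.25, -0.09, -0.96],[0.51, 0.84, -0.21],[0.83, -0.54, -0.16]] @ diag([1.5672084817590728, 1.0151452649302863, 0.23029907900823227]) @ [[-0.49, -0.18, 0.85], [-0.18, 0.98, 0.11], [-0.85, -0.1, -0.52]]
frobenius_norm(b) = 1.88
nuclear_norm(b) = 2.81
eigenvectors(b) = [[(-0.84+0j),0.15+0.07j,(0.15-0.07j)], [0.00+0.00j,(-0.73+0j),-0.73-0.00j], [-0.53+0.00j,(-0.14-0.64j),(-0.14+0.64j)]]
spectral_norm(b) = 1.57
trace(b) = 2.15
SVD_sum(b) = [[0.19,0.07,-0.33], [-0.39,-0.15,0.67], [-0.64,-0.24,1.1]] + [[0.02,-0.09,-0.01], [-0.15,0.83,0.09], [0.1,-0.54,-0.06]] + [[0.19, 0.02, 0.11],[0.04, 0.0, 0.03],[0.03, 0.00, 0.02]]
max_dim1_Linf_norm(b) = 1.06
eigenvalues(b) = [(0.25+0j), (0.95+0.74j), (0.95-0.74j)]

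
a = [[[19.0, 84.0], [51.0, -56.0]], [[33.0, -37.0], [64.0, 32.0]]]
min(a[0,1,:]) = -56.0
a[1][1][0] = 64.0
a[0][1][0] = 51.0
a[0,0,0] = 19.0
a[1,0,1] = -37.0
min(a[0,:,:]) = -56.0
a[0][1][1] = -56.0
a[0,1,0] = 51.0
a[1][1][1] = 32.0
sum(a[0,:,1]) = 28.0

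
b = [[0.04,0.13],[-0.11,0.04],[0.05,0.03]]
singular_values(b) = [0.14, 0.12]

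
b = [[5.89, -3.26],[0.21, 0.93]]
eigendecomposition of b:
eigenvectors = [[1.0,0.56], [0.04,0.83]]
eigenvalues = [5.75, 1.07]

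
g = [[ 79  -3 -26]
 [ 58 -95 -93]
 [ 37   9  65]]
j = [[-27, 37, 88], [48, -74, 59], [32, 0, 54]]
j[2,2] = 54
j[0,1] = 37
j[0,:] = [-27, 37, 88]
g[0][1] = -3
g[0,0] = 79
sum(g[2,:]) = 111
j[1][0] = 48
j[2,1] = 0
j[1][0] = 48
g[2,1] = 9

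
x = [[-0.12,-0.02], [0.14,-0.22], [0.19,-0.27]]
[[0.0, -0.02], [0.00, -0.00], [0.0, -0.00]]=x@ [[-0.0,  0.12], [-0.00,  0.09]]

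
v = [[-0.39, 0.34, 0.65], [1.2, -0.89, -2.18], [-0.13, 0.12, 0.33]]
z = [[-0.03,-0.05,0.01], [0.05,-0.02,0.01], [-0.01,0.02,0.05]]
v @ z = [[0.02, 0.03, 0.03], [-0.06, -0.09, -0.11], [0.01, 0.01, 0.02]]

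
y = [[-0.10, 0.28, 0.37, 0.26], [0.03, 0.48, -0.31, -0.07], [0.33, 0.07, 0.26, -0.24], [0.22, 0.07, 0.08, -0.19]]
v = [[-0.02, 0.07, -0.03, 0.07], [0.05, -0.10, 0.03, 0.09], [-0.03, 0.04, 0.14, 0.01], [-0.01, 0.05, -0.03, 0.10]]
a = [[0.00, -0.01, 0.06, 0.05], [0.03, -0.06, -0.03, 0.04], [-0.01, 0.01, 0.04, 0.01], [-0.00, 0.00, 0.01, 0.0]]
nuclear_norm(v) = 0.45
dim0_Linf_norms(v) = [0.05, 0.1, 0.14, 0.1]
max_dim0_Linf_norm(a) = 0.06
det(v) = -0.00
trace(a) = -0.02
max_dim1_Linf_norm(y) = 0.48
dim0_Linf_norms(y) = [0.33, 0.48, 0.37, 0.26]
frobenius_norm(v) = 0.26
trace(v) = 0.12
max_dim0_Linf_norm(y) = 0.48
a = y @ v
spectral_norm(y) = 0.58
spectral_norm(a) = 0.09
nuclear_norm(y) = 1.70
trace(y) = 0.45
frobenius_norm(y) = 0.98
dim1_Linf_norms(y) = [0.37, 0.48, 0.33, 0.22]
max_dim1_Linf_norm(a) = 0.06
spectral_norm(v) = 0.16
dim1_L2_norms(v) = [0.11, 0.15, 0.15, 0.12]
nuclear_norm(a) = 0.18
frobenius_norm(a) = 0.12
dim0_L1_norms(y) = [0.68, 0.9, 1.02, 0.76]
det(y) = 0.00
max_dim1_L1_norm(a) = 0.16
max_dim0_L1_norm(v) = 0.27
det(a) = 0.00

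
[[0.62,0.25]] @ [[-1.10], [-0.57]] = [[-0.82]]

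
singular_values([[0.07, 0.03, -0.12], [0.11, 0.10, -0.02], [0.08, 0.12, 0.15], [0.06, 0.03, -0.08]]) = [0.23, 0.21, 0.0]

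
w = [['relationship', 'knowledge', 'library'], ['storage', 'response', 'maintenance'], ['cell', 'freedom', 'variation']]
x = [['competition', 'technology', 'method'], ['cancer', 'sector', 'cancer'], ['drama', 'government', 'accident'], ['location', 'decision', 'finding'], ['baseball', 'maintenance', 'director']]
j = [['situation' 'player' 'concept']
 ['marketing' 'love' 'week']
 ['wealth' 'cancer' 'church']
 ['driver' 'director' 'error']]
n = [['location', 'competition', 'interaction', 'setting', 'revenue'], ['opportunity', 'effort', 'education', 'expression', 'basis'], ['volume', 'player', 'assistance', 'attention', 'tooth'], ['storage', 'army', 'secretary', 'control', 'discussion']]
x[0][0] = 'competition'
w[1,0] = 'storage'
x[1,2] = 'cancer'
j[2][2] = 'church'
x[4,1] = 'maintenance'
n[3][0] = 'storage'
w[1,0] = 'storage'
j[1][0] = 'marketing'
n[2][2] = 'assistance'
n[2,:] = ['volume', 'player', 'assistance', 'attention', 'tooth']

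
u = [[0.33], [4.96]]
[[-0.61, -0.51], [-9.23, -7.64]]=u @ [[-1.86,-1.54]]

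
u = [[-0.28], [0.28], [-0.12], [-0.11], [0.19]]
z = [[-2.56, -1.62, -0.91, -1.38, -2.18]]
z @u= [[0.11]]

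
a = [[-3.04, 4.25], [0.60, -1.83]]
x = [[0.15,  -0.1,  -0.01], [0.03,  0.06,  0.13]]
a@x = [[-0.33, 0.56, 0.58], [0.04, -0.17, -0.24]]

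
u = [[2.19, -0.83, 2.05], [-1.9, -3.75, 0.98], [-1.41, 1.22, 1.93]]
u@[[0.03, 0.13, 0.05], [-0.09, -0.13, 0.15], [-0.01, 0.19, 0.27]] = [[0.12, 0.78, 0.54], [0.27, 0.43, -0.39], [-0.17, 0.02, 0.63]]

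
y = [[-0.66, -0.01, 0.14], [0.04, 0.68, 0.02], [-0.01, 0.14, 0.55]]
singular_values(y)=[0.72, 0.7, 0.48]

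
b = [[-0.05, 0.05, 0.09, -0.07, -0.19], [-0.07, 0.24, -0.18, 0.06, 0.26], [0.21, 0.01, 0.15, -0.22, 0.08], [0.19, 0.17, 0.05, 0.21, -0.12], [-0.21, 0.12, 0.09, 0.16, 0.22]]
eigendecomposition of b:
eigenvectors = [[(0.7+0j), (0.12+0.28j), (0.12-0.28j), (-0.05+0j), (0.16+0j)], [(-0.31+0j), -0.46+0.27j, (-0.46-0.27j), (0.11+0j), (-0.78+0j)], [-0.45+0.00j, 0.24+0.44j, 0.24-0.44j, (0.74+0j), 0.01+0.00j], [-0.00+0.00j, (0.59+0j), 0.59-0.00j, -0.31+0.00j, (-0.12+0j)], [0.47+0.00j, -0.15j, 0.00+0.15j, (0.59+0j), -0.59+0.00j]]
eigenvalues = [(-0.26+0j), (0.14+0.24j), (0.14-0.24j), (0.29+0j), (0.46+0j)]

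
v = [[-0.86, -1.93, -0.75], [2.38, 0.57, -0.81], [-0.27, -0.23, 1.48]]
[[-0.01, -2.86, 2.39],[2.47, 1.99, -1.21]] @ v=[[-7.44,-2.16,5.86],[2.94,-3.35,-5.26]]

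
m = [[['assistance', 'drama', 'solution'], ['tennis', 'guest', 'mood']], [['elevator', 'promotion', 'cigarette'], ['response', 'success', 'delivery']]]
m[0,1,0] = 'tennis'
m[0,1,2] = 'mood'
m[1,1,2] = 'delivery'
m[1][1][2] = 'delivery'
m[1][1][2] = 'delivery'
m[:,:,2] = [['solution', 'mood'], ['cigarette', 'delivery']]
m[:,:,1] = [['drama', 'guest'], ['promotion', 'success']]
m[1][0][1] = 'promotion'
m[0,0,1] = 'drama'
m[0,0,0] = 'assistance'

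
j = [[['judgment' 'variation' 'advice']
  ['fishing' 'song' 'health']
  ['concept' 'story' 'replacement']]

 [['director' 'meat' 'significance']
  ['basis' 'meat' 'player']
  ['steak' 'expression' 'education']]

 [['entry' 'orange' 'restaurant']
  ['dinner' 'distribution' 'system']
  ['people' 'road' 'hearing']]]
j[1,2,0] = 'steak'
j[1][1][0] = 'basis'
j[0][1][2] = 'health'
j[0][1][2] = 'health'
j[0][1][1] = 'song'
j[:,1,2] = ['health', 'player', 'system']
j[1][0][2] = 'significance'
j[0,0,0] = 'judgment'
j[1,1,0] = 'basis'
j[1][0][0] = 'director'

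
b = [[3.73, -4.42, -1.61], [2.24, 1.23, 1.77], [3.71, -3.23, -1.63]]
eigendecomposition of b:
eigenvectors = [[(0.64+0j), (0.64-0j), (-0.23+0j)],[(0.07-0.56j), (0.07+0.56j), (-0.52+0j)],[(0.51-0.08j), (0.51+0.08j), (0.82+0j)]]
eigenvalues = [(1.97+4.07j), (1.97-4.07j), (-0.6+0j)]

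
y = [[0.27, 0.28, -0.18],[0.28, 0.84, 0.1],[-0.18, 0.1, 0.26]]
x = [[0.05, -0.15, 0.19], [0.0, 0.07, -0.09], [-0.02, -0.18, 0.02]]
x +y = [[0.32, 0.13, 0.01], [0.28, 0.91, 0.01], [-0.2, -0.08, 0.28]]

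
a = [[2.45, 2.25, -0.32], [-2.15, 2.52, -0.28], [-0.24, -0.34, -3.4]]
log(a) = [[(1.19+0.01j), (0.74+0j), -0.04+0.10j], [-0.70+0.01j, (1.21+0.01j), (0.02+0.18j)], [(0.03+0.17j), (-0.04+0.11j), 1.23+3.13j]]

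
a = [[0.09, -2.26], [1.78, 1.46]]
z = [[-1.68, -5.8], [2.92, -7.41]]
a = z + [[1.77,3.54], [-1.14,8.87]]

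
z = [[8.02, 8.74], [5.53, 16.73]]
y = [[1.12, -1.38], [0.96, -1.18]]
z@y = [[17.37,-21.38], [22.25,-27.37]]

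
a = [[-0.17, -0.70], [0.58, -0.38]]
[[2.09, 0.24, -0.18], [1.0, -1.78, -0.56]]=a@ [[-0.21, -2.84, -0.69],[-2.94, 0.35, 0.42]]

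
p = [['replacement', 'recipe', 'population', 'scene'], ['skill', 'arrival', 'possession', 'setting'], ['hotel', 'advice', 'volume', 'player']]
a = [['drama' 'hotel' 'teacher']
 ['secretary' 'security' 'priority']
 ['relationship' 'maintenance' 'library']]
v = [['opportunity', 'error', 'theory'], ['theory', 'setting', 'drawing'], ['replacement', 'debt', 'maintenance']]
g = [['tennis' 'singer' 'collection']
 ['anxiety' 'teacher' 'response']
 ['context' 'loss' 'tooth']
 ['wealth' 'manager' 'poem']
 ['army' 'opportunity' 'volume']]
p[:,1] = ['recipe', 'arrival', 'advice']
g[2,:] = ['context', 'loss', 'tooth']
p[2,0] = 'hotel'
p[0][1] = 'recipe'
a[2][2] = 'library'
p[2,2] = 'volume'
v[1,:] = ['theory', 'setting', 'drawing']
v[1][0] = 'theory'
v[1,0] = 'theory'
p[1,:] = ['skill', 'arrival', 'possession', 'setting']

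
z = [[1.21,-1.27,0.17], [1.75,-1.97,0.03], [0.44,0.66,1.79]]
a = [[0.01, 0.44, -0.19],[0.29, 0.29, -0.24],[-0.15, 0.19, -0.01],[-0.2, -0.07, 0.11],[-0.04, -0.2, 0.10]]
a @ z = [[0.70, -1.00, -0.33], [0.75, -1.1, -0.37], [0.15, -0.19, -0.04], [-0.32, 0.46, 0.16], [-0.35, 0.51, 0.17]]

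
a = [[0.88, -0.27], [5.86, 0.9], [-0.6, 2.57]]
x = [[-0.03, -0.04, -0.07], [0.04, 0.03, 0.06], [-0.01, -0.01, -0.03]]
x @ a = [[-0.22, -0.21],[0.18, 0.17],[-0.05, -0.08]]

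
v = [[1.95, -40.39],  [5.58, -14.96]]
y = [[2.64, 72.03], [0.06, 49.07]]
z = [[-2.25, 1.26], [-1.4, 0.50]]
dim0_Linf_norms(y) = [2.64, 72.03]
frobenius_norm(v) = 43.48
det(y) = 125.22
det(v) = 196.20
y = z @ v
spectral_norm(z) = 2.97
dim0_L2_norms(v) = [5.91, 43.07]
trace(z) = -1.75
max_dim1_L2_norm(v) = 40.44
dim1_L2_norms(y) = [72.08, 49.07]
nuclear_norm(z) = 3.18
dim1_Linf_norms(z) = [2.25, 1.4]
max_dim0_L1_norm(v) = 55.35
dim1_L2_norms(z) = [2.58, 1.49]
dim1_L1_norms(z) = [3.51, 1.9]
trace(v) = -13.01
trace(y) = 51.71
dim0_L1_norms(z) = [3.65, 1.76]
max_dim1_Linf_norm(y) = 72.03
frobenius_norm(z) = 2.98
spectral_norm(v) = 43.24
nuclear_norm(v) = 47.78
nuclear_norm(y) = 88.62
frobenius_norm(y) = 87.20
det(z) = 0.64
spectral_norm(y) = 87.18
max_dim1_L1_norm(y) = 74.67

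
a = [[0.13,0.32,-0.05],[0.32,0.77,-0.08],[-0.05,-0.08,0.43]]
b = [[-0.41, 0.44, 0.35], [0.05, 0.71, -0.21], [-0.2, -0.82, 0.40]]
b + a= [[-0.28, 0.76, 0.3],[0.37, 1.48, -0.29],[-0.25, -0.9, 0.83]]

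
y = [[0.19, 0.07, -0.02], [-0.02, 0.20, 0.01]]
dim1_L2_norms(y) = [0.2, 0.2]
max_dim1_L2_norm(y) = 0.2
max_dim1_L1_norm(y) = 0.28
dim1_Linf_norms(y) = [0.19, 0.2]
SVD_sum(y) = [[0.09, 0.14, -0.01], [0.09, 0.13, -0.01]] + [[0.1, -0.07, -0.01], [-0.11, 0.07, 0.02]]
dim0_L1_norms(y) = [0.21, 0.27, 0.03]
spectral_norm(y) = 0.23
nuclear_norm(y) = 0.40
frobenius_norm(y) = 0.29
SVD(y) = [[-0.72, -0.69],  [-0.69, 0.72]] @ diag([0.2257434824738071, 0.17589735677547275]) @ [[-0.55, -0.84, 0.03], [-0.83, 0.55, 0.12]]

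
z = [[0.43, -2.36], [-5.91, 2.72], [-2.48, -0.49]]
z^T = [[0.43, -5.91, -2.48], [-2.36, 2.72, -0.49]]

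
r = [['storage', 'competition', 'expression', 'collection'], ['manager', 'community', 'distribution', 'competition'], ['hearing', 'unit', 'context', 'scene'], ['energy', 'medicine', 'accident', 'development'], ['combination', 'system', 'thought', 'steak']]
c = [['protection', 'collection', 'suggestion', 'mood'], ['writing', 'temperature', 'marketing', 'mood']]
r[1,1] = 'community'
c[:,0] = ['protection', 'writing']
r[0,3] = 'collection'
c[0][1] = 'collection'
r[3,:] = ['energy', 'medicine', 'accident', 'development']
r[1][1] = 'community'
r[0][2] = 'expression'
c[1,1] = 'temperature'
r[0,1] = 'competition'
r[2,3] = 'scene'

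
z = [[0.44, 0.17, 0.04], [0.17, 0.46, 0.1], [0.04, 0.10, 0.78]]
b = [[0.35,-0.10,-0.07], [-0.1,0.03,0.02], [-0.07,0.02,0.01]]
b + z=[[0.79, 0.07, -0.03], [0.07, 0.49, 0.12], [-0.03, 0.12, 0.79]]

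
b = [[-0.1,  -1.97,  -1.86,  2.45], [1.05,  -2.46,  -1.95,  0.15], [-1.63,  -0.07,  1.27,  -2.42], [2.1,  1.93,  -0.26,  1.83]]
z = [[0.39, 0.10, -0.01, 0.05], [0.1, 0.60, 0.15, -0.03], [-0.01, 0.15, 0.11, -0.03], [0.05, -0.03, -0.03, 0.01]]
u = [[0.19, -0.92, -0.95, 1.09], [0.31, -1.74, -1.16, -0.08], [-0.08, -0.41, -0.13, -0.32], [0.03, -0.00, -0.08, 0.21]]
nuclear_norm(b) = 10.96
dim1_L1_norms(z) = [0.55, 0.88, 0.3, 0.12]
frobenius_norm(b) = 6.78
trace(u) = -1.47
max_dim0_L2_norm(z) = 0.63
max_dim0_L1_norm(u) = 3.07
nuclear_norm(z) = 1.12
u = z @ b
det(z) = -0.00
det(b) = -1.71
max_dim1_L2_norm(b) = 3.65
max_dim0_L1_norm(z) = 0.88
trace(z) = 1.11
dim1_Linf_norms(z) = [0.39, 0.6, 0.15, 0.05]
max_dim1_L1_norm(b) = 6.38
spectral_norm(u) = 2.57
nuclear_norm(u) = 3.79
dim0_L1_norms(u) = [0.61, 3.07, 2.32, 1.7]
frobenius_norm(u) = 2.79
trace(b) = 0.54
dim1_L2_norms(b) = [3.65, 3.31, 3.18, 3.4]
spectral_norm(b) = 5.21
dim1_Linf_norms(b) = [2.45, 2.46, 2.42, 2.1]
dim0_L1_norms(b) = [4.88, 6.43, 5.34, 6.85]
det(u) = -0.00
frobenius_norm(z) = 0.77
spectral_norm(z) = 0.67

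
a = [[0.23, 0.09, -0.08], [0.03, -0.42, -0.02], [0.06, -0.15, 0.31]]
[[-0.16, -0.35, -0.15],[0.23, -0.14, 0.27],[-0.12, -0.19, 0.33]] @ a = [[-0.06, 0.16, -0.03], [0.06, 0.04, 0.07], [-0.01, 0.02, 0.12]]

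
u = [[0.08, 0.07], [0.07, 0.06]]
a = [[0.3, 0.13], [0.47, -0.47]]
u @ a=[[0.06, -0.02],[0.05, -0.02]]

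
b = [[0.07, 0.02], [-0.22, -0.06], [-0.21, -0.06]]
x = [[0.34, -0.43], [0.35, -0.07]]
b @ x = [[0.03, -0.03], [-0.1, 0.10], [-0.09, 0.09]]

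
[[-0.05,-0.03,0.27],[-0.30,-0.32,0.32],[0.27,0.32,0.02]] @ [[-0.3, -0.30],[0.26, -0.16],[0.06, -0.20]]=[[0.02, -0.03], [0.03, 0.08], [0.00, -0.14]]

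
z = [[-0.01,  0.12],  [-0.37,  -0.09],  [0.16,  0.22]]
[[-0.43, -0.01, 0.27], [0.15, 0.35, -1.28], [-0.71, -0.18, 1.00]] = z @[[0.46, -0.89, 2.85], [-3.57, -0.18, 2.48]]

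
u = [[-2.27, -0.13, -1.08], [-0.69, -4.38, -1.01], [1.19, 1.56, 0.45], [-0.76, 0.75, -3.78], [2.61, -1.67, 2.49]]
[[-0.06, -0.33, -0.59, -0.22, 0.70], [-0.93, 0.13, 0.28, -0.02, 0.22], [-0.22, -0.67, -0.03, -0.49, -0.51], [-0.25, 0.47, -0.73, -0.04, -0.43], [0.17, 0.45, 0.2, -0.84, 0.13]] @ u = [[1.66, -0.8, 2.71], [2.94, -0.39, 1.62], [-0.03, 3.4, 1.48], [-1.72, -2.48, -1.45], [0.52, -2.53, 2.95]]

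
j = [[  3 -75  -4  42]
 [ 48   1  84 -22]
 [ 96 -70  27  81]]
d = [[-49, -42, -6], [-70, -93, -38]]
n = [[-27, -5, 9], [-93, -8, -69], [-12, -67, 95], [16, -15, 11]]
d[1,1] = -93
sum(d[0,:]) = -97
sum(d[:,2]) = -44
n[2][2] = 95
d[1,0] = -70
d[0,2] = -6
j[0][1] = -75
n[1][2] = -69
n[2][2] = 95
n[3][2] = 11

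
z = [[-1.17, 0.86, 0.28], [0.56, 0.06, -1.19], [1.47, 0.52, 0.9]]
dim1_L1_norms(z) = [2.31, 1.81, 2.89]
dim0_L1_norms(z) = [3.2, 1.44, 2.37]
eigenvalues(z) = [(-1.79+0j), (0.79+0.93j), (0.79-0.93j)]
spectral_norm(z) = 1.98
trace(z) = -0.21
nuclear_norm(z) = 4.42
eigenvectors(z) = [[0.81+0.00j, -0.06-0.23j, (-0.06+0.23j)], [-0.47+0.00j, 0.33-0.59j, (0.33+0.59j)], [-0.35+0.00j, -0.70+0.00j, (-0.7-0j)]]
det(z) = -2.67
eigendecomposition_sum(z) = [[-1.33+0.00j,  (0.52-0j),  (0.37-0j)], [(0.77-0j),  -0.30+0.00j,  (-0.21+0j)], [0.58-0.00j,  -0.22+0.00j,  (-0.16+0j)]] + [[(0.08+0.14j), (0.17+0.08j), (-0.04+0.2j)], [(-0.11+0.44j), 0.18+0.51j, (-0.49+0.32j)], [(0.45-0.12j), 0.37-0.42j, 0.53+0.28j]] + [[(0.08-0.14j), 0.17-0.08j, -0.04-0.20j], [(-0.11-0.44j), 0.18-0.51j, (-0.49-0.32j)], [0.45+0.12j, (0.37+0.42j), (0.53-0.28j)]]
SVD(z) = [[-0.57, 0.50, 0.66], [0.16, -0.72, 0.68], [0.81, 0.49, 0.32]] @ diag([1.9781259424329323, 1.5903338925766002, 0.8481484928925977]) @ [[0.98, -0.03, 0.19], [-0.16, 0.40, 0.9], [0.1, 0.92, -0.39]]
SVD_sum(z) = [[-1.1, 0.03, -0.21], [0.32, -0.01, 0.06], [1.57, -0.05, 0.30]] + [[-0.13, 0.32, 0.71], [0.18, -0.46, -1.03], [-0.13, 0.31, 0.7]] + [[0.06, 0.51, -0.22], [0.06, 0.53, -0.22], [0.03, 0.25, -0.11]]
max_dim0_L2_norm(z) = 1.96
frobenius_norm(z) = 2.68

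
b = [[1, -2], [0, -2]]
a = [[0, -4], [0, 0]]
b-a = [[1, 2], [0, -2]]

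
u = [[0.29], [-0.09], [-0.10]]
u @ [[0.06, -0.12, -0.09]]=[[0.02, -0.03, -0.03], [-0.01, 0.01, 0.01], [-0.01, 0.01, 0.01]]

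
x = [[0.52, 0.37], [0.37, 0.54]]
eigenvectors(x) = [[-0.72, -0.70], [0.7, -0.72]]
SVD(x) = [[-0.70, -0.72], [-0.72, 0.70]] @ diag([0.900135110466435, 0.15986488953356512]) @ [[-0.7, -0.72], [-0.72, 0.7]]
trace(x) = 1.06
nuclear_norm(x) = 1.06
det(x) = 0.14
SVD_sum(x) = [[0.44, 0.45], [0.45, 0.46]] + [[0.08, -0.08], [-0.08, 0.08]]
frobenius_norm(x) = 0.91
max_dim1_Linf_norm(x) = 0.54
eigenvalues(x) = [0.16, 0.9]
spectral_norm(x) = 0.90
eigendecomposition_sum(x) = [[0.08, -0.08],[-0.08, 0.08]] + [[0.44, 0.45],  [0.45, 0.46]]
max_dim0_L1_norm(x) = 0.91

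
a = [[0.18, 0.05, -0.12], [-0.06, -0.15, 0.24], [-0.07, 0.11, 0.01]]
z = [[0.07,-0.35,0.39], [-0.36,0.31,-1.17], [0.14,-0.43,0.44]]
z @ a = [[0.01, 0.1, -0.09], [-0.00, -0.19, 0.11], [0.02, 0.12, -0.12]]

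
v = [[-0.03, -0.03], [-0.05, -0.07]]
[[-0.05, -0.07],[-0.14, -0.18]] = v @[[-0.71, -0.96], [2.46, 3.31]]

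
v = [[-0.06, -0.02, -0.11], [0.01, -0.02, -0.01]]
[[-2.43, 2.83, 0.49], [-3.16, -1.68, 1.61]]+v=[[-2.49,  2.81,  0.38], [-3.15,  -1.70,  1.6]]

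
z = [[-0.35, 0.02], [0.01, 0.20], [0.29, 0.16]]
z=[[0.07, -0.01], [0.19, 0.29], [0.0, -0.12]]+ [[-0.42, 0.03], [-0.18, -0.09], [0.29, 0.28]]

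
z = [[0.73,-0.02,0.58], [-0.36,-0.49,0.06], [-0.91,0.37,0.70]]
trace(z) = 0.94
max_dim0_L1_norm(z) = 2.0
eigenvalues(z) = [(0.74+0.75j), (0.74-0.75j), (-0.54+0j)]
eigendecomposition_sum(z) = [[(0.37+0.36j), (0.02-0.1j), (0.29-0.27j)], [(-0.13-0j), (0.01+0.02j), (-0+0.1j)], [(-0.47+0.49j), 0.13+0.02j, (0.36+0.37j)]] + [[(0.37-0.36j), 0.02+0.10j, (0.29+0.27j)], [(-0.13+0j), (0.01-0.02j), -0.00-0.10j], [(-0.47-0.49j), (0.13-0.02j), 0.36-0.37j]] + [[(-0.01-0j),  -0.06-0.00j,  0.01-0.00j],[-0.10-0.00j,  -0.52-0.00j,  (0.07-0j)],[(0.02+0j),  0.11+0.00j,  -0.02+0.00j]]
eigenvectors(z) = [[(-0.01+0.6j), -0.01-0.60j, -0.11+0.00j], [(-0.1-0.11j), -0.10+0.11j, (-0.97+0j)], [-0.78+0.00j, -0.78-0.00j, (0.21+0j)]]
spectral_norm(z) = 1.27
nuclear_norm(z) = 2.70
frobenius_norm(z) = 1.64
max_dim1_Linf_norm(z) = 0.91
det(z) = -0.61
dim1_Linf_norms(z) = [0.73, 0.49, 0.91]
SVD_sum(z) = [[0.45,-0.09,-0.16], [-0.24,0.05,0.09], [-1.06,0.22,0.38]] + [[0.29, 0.23, 0.68], [-0.09, -0.07, -0.2], [0.14, 0.11, 0.34]] + [[-0.01,-0.16,0.06], [-0.03,-0.47,0.17], [0.00,0.04,-0.01]]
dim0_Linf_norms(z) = [0.91, 0.49, 0.7]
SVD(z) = [[-0.38, 0.87, 0.32], [0.20, -0.25, 0.95], [0.9, 0.43, -0.08]] @ diag([1.269175098323134, 0.8960034364096744, 0.5332657983956194]) @ [[-0.92, 0.19, 0.33], [0.38, 0.3, 0.88], [-0.07, -0.94, 0.34]]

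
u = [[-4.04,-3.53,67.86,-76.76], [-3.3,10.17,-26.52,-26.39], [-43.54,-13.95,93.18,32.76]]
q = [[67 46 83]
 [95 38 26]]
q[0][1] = 46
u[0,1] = -3.53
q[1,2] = 26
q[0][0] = 67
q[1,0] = 95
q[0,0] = 67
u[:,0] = [-4.04, -3.3, -43.54]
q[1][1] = 38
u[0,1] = -3.53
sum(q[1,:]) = 159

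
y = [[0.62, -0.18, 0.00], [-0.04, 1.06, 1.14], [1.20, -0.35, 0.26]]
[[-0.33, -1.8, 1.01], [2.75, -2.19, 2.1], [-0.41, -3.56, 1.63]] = y@[[-0.07, -3.44, 2.6], [1.61, -1.86, 3.37], [0.91, -0.31, -1.20]]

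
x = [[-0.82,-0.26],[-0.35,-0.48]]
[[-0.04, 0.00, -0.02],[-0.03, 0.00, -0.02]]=x@[[0.04, 0.00, 0.02],[0.04, -0.0, 0.03]]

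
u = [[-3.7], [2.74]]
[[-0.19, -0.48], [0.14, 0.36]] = u @[[0.05, 0.13]]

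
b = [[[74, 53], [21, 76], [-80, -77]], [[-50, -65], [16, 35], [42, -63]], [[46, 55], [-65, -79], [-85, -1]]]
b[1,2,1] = -63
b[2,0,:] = [46, 55]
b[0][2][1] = -77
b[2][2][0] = -85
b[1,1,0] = 16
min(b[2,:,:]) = -85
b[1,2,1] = -63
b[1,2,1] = -63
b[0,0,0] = 74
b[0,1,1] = 76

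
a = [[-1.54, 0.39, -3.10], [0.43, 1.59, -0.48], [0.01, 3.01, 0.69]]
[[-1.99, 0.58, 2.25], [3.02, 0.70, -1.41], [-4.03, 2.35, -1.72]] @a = [[3.34, 6.92, 7.44], [-4.36, -1.95, -10.67], [7.2, -3.01, 10.18]]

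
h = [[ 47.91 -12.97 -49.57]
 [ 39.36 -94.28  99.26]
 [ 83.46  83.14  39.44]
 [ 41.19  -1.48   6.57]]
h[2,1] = 83.14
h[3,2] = 6.57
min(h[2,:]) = 39.44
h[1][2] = 99.26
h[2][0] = 83.46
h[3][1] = -1.48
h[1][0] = 39.36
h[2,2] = 39.44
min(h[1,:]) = -94.28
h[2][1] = 83.14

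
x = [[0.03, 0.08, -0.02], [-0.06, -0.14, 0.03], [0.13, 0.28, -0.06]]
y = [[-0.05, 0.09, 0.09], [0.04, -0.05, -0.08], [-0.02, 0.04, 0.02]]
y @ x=[[0.00, 0.01, -0.0], [-0.01, -0.01, 0.00], [-0.0, -0.00, 0.0]]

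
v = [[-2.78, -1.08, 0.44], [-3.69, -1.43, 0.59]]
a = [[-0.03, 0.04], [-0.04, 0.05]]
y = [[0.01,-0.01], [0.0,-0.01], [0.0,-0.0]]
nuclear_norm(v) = 5.01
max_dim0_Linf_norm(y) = 0.01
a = v @ y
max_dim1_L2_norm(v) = 4.0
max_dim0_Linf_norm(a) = 0.05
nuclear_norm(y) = 0.02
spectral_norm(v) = 5.01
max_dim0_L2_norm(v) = 4.62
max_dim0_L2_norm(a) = 0.06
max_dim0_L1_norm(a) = 0.09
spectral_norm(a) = 0.08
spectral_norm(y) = 0.02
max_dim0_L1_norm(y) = 0.02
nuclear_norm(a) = 0.08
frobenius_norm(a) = 0.08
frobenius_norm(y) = 0.02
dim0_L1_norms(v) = [6.47, 2.51, 1.03]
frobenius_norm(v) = 5.01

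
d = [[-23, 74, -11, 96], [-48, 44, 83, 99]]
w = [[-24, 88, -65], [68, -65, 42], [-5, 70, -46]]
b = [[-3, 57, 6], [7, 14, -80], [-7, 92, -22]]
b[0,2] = 6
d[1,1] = 44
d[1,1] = 44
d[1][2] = 83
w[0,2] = -65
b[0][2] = 6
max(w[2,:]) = 70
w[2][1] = 70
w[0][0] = -24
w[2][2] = -46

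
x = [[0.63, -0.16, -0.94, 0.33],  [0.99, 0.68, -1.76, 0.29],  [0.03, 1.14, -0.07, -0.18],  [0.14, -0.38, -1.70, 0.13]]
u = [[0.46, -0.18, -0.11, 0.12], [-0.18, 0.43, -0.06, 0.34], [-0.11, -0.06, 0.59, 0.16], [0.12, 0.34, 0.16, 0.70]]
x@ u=[[0.46, -0.01, -0.56, 0.1], [0.56, 0.32, -1.14, 0.27], [-0.21, 0.43, -0.14, 0.25], [0.34, -0.04, -0.97, -0.29]]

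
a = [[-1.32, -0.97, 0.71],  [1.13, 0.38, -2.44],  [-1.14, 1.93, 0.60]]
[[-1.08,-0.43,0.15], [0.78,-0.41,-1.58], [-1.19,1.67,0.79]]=a @ [[0.94, -0.09, 0.1], [-0.09, 0.74, 0.24], [0.1, 0.24, 0.73]]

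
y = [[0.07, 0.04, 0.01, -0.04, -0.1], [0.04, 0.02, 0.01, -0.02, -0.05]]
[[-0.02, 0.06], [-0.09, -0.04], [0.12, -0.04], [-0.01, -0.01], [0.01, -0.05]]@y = [[0.00, 0.00, 0.0, -0.0, -0.0], [-0.01, -0.0, -0.00, 0.0, 0.01], [0.01, 0.0, 0.0, -0.00, -0.01], [-0.0, -0.0, -0.0, 0.0, 0.0], [-0.0, -0.00, -0.0, 0.0, 0.00]]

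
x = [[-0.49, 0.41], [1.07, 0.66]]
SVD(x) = [[-0.20, 0.98], [0.98, 0.20]] @ diag([1.277907780461216, 0.5963654120056665]) @ [[0.90, 0.44], [-0.44, 0.9]]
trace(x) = 0.17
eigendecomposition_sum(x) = [[-0.66, 0.19],  [0.48, -0.14]] + [[0.17, 0.22], [0.59, 0.8]]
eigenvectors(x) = [[-0.81, -0.27], [0.59, -0.96]]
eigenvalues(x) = [-0.79, 0.96]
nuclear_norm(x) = 1.87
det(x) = -0.76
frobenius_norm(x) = 1.41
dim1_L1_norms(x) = [0.9, 1.73]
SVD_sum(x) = [[-0.23, -0.11], [1.12, 0.55]] + [[-0.26, 0.52], [-0.05, 0.11]]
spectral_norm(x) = 1.28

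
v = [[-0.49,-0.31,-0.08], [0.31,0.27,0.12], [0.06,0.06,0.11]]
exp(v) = [[0.57, -0.28, -0.08],[0.28, 1.26, 0.13],[0.06, 0.06, 1.12]]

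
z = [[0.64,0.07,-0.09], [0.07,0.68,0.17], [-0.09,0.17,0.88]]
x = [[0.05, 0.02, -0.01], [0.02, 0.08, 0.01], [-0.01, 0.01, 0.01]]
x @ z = [[0.03, 0.02, -0.01], [0.02, 0.06, 0.02], [-0.01, 0.01, 0.01]]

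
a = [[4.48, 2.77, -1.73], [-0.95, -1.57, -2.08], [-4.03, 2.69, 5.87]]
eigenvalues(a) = [(7.96+0j), (0.41+2.14j), (0.41-2.14j)]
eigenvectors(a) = [[-0.52+0.00j, 0.37+0.38j, (0.37-0.38j)], [-0.13+0.00j, (-0.6+0j), -0.60-0.00j], [(0.84+0j), (0.4+0.44j), (0.4-0.44j)]]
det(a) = 37.81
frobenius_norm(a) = 9.82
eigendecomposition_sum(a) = [[3.30+0.00j, 0.15+0.00j, (-2.88+0j)], [(0.83+0j), 0.04+0.00j, (-0.72+0j)], [(-5.3-0j), -0.23+0.00j, 4.62+0.00j]] + [[(0.59+0.54j), (1.31-0.27j), 0.57+0.29j], [-0.89+0.06j, (-0.8+1.26j), (-0.68+0.23j)], [0.63+0.62j, 1.46-0.25j, 0.62+0.35j]] + [[(0.59-0.54j), (1.31+0.27j), (0.57-0.29j)], [(-0.89-0.06j), (-0.8-1.26j), (-0.68-0.23j)], [0.63-0.62j, 1.46+0.25j, 0.62-0.35j]]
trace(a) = 8.78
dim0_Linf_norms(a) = [4.48, 2.77, 5.87]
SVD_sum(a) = [[2.41, -0.61, -2.78], [0.77, -0.19, -0.89], [-4.79, 1.21, 5.53]] + [[2.25,3.18,1.25], [-1.31,-1.85,-0.73], [0.92,1.30,0.51]] + [[-0.18, 0.2, -0.2], [-0.41, 0.47, -0.46], [-0.16, 0.18, -0.17]]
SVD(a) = [[-0.44, 0.81, 0.37], [-0.14, -0.47, 0.87], [0.88, 0.33, 0.33]] @ diag([8.390642208027492, 5.015341327422679, 0.8985403198041059]) @ [[-0.65, 0.16, 0.75],  [0.55, 0.78, 0.31],  [-0.53, 0.61, -0.59]]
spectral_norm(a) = 8.39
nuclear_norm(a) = 14.30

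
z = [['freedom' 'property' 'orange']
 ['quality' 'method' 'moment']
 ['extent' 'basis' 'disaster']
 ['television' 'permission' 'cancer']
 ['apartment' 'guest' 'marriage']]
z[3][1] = 'permission'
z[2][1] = 'basis'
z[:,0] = ['freedom', 'quality', 'extent', 'television', 'apartment']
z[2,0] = 'extent'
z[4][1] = 'guest'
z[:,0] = ['freedom', 'quality', 'extent', 'television', 'apartment']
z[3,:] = ['television', 'permission', 'cancer']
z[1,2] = 'moment'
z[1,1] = 'method'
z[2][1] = 'basis'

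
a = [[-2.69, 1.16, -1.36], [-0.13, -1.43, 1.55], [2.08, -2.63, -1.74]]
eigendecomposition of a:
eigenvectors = [[(0.78+0j), -0.29+0.39j, -0.29-0.39j],[0.62+0.00j, -0.13-0.43j, (-0.13+0.43j)],[-0.04+0.00j, 0.75+0.00j, (0.75-0j)]]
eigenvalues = [(-1.7+0j), (-2.08+2.58j), (-2.08-2.58j)]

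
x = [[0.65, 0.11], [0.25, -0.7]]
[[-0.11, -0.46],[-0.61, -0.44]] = x @ [[-0.30, -0.77], [0.76, 0.36]]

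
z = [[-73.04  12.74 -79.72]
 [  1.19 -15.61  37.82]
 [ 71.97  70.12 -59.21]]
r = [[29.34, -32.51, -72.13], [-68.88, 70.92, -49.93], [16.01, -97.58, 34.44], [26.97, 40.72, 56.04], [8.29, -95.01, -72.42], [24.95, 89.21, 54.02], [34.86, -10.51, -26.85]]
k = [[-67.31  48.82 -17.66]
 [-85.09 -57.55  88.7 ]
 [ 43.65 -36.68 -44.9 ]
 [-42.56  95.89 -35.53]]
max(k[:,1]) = 95.89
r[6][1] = -10.51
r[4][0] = 8.29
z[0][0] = -73.04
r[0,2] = -72.13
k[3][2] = -35.53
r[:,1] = [-32.51, 70.92, -97.58, 40.72, -95.01, 89.21, -10.51]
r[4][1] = -95.01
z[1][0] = 1.19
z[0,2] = -79.72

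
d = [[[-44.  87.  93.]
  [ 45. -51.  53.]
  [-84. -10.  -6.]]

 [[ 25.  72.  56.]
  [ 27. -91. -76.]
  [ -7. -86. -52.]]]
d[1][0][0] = 25.0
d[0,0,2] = 93.0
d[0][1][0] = 45.0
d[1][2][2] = -52.0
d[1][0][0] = 25.0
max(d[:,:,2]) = 93.0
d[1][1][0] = 27.0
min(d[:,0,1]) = 72.0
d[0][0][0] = -44.0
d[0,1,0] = 45.0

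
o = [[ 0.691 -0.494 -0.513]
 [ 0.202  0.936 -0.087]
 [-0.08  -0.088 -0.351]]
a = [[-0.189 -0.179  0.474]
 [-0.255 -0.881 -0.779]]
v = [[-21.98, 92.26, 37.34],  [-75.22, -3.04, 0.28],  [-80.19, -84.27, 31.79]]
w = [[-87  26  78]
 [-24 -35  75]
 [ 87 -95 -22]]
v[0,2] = 37.34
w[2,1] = -95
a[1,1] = -0.881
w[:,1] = [26, -35, -95]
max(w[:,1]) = 26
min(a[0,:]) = -0.189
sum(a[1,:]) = -1.915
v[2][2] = 31.79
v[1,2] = 0.28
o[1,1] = 0.936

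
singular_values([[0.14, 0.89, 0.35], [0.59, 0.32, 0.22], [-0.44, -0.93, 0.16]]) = [1.46, 0.47, 0.4]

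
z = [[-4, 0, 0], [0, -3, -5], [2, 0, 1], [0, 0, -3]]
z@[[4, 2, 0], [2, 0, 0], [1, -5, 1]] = [[-16, -8, 0], [-11, 25, -5], [9, -1, 1], [-3, 15, -3]]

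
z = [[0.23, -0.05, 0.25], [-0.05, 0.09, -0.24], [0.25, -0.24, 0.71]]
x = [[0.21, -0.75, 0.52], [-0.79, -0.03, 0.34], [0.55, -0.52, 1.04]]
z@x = [[0.23, -0.3, 0.36], [-0.21, 0.16, -0.24], [0.63, -0.55, 0.79]]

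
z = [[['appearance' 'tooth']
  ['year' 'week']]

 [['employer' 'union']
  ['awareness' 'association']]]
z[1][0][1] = 'union'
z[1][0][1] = 'union'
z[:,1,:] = [['year', 'week'], ['awareness', 'association']]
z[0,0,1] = 'tooth'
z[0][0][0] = 'appearance'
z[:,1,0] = ['year', 'awareness']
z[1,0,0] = 'employer'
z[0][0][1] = 'tooth'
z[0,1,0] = 'year'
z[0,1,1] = 'week'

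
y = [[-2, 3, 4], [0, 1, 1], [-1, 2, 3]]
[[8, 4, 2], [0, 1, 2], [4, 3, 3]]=y @[[-4, 0, 3], [0, 0, 0], [0, 1, 2]]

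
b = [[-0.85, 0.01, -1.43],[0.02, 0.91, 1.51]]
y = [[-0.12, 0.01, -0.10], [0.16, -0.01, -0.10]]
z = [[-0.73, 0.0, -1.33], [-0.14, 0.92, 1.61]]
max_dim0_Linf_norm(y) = 0.16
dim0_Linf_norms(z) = [0.73, 0.92, 1.61]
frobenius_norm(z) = 2.40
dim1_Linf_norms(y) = [0.12, 0.16]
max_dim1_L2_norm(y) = 0.19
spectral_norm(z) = 2.24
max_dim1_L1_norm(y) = 0.27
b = z + y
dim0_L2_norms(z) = [0.74, 0.92, 2.09]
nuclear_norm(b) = 3.14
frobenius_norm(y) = 0.25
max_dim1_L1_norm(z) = 2.67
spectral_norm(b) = 2.26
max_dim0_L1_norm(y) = 0.28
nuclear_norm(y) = 0.34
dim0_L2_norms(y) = [0.2, 0.01, 0.14]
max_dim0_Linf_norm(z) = 1.61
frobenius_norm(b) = 2.42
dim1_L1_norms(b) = [2.29, 2.44]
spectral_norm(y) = 0.20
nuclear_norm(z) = 3.11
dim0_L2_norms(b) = [0.85, 0.91, 2.08]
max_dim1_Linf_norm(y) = 0.16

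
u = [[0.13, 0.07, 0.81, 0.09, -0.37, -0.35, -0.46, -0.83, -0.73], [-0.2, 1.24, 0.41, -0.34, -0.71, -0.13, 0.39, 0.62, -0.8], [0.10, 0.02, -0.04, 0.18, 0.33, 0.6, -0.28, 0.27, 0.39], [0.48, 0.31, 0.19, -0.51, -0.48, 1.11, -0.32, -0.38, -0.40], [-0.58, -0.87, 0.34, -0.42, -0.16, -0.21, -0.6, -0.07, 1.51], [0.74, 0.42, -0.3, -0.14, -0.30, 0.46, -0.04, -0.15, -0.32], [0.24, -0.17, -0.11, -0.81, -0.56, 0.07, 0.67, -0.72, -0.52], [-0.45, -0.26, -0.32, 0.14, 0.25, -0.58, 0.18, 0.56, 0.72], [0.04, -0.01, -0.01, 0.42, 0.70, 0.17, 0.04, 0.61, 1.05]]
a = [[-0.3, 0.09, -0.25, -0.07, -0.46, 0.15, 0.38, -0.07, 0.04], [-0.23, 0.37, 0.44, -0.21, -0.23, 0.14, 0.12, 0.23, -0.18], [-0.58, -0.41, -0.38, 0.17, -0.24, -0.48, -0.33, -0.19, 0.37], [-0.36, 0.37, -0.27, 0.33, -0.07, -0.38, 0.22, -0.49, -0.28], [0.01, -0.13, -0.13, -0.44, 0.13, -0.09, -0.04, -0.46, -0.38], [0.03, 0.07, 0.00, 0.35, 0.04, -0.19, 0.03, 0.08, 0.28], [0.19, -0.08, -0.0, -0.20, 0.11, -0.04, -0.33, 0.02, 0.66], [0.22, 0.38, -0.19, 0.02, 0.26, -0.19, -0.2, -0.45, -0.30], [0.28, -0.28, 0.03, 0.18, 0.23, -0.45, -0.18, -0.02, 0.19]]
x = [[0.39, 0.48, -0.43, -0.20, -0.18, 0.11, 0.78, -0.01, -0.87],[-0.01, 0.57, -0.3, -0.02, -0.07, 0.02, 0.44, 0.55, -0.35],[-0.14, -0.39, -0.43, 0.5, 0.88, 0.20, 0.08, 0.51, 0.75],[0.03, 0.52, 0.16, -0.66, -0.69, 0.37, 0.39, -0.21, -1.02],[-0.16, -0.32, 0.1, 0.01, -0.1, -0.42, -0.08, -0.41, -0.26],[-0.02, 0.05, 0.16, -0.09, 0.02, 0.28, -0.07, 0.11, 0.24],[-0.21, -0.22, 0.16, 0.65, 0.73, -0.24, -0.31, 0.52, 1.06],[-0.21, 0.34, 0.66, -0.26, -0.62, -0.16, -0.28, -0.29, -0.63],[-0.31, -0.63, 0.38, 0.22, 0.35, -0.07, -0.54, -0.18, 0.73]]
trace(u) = 3.40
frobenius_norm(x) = 3.82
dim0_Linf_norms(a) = [0.58, 0.41, 0.44, 0.44, 0.46, 0.48, 0.38, 0.49, 0.66]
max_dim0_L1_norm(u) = 6.44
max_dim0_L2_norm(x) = 2.16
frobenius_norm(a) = 2.46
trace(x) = 0.18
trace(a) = -0.63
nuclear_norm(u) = 10.47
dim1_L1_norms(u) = [3.84, 4.84, 2.21, 4.18, 4.76, 2.87, 3.87, 3.46, 3.05]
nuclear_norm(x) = 7.27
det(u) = -0.00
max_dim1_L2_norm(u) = 2.02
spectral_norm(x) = 3.16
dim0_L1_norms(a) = [2.2, 2.18, 1.69, 1.97, 1.77, 2.11, 1.83, 2.01, 2.68]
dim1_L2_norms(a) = [0.74, 0.77, 1.12, 0.98, 0.78, 0.5, 0.8, 0.82, 0.72]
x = a @ u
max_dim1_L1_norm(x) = 4.1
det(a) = 0.00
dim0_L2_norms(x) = [0.62, 1.28, 1.06, 1.13, 1.53, 0.73, 1.2, 1.08, 2.16]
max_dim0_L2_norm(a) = 1.02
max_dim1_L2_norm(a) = 1.12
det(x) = 0.00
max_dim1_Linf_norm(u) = 1.51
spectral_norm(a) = 1.34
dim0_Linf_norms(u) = [0.74, 1.24, 0.81, 0.81, 0.71, 1.11, 0.67, 0.83, 1.51]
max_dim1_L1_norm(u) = 4.84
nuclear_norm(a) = 6.05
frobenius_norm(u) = 4.55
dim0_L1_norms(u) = [2.96, 3.37, 2.53, 3.05, 3.86, 3.68, 2.98, 4.21, 6.44]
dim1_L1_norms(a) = [1.81, 2.15, 3.15, 2.77, 1.81, 1.07, 1.63, 2.21, 1.84]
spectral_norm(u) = 3.15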